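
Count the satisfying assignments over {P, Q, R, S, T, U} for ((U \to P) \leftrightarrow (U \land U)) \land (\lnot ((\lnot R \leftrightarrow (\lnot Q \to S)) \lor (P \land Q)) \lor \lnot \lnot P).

Initial set: {(((U \to P) \leftrightarrow (U \land U)) \land (\lnot ((\lnot R \leftrightarrow (\lnot Q \to S)) \lor (P \land Q)) \lor \lnot \lnot P))}.
(((U \to P) \leftrightarrow (U \land U)) \land (\lnot ((\lnot R \leftrightarrow (\lnot Q \to S)) \lor (P \land Q)) \lor \lnot \lnot P)): α-rule — add ((U \to P) \leftrightarrow (U \land U)), (\lnot ((\lnot R \leftrightarrow (\lnot Q \to S)) \lor (P \land Q)) \lor \lnot \lnot P).
((U \to P) \leftrightarrow (U \land U)): β-rule — branch into (U \to P), (U \land U)  //  \lnot (U \to P), \lnot (U \land U).
  branch 1 (add (U \to P), (U \land U)):
    (U \land U): α-rule — add U, U.
    (\lnot ((\lnot R \leftrightarrow (\lnot Q \to S)) \lor (P \land Q)) \lor \lnot \lnot P): β-rule — branch into \lnot ((\lnot R \leftrightarrow (\lnot Q \to S)) \lor (P \land Q))  //  \lnot \lnot P.
      branch 1.1 (add \lnot ((\lnot R \leftrightarrow (\lnot Q \to S)) \lor (P \land Q))):
        \lnot ((\lnot R \leftrightarrow (\lnot Q \to S)) \lor (P \land Q)): α-rule — add \lnot (\lnot R \leftrightarrow (\lnot Q \to S)), \lnot (P \land Q).
        (U \to P): β-rule — branch into \lnot U  //  P.
          branch 1.1.1 (add \lnot U):
            × closes — contains both U and \lnot U.
          branch 1.1.2 (add P):
            \lnot (\lnot R \leftrightarrow (\lnot Q \to S)): β-rule — branch into \lnot R, \lnot (\lnot Q \to S)  //  \lnot \lnot R, (\lnot Q \to S).
              branch 1.1.2.1 (add \lnot R, \lnot (\lnot Q \to S)):
                \lnot (\lnot Q \to S): α-rule — add \lnot Q, \lnot S.
                \lnot (P \land Q): β-rule — branch into \lnot P  //  \lnot Q.
                  branch 1.1.2.1.1 (add \lnot P):
                    × closes — contains both P and \lnot P.
                  branch 1.1.2.1.2 (add \lnot Q):
                    ○ open, literals {P=T, Q=F, R=F, S=F, U=T}.
              branch 1.1.2.2 (add \lnot \lnot R, (\lnot Q \to S)):
                \lnot (P \land Q): β-rule — branch into \lnot P  //  \lnot Q.
                  branch 1.1.2.2.1 (add \lnot P):
                    × closes — contains both P and \lnot P.
                  branch 1.1.2.2.2 (add \lnot Q):
                    (\lnot Q \to S): β-rule — branch into \lnot \lnot Q  //  S.
                      branch 1.1.2.2.2.1 (add \lnot \lnot Q):
                        × closes — contains both Q and \lnot Q.
                      branch 1.1.2.2.2.2 (add S):
                        ○ open, literals {P=T, Q=F, R=T, S=T, U=T}.
      branch 1.2 (add \lnot \lnot P):
        \lnot \lnot P: drop double negation, giving P.
        (U \to P): β-rule — branch into \lnot U  //  P.
          branch 1.2.1 (add \lnot U):
            × closes — contains both U and \lnot U.
          branch 1.2.2 (add P):
            ○ open, literals {P=T, U=T}.
  branch 2 (add \lnot (U \to P), \lnot (U \land U)):
    \lnot (U \to P): α-rule — add U, \lnot P.
    (\lnot ((\lnot R \leftrightarrow (\lnot Q \to S)) \lor (P \land Q)) \lor \lnot \lnot P): β-rule — branch into \lnot ((\lnot R \leftrightarrow (\lnot Q \to S)) \lor (P \land Q))  //  \lnot \lnot P.
      branch 2.1 (add \lnot ((\lnot R \leftrightarrow (\lnot Q \to S)) \lor (P \land Q))):
        \lnot ((\lnot R \leftrightarrow (\lnot Q \to S)) \lor (P \land Q)): α-rule — add \lnot (\lnot R \leftrightarrow (\lnot Q \to S)), \lnot (P \land Q).
        \lnot (U \land U): β-rule — branch into \lnot U  //  \lnot U.
          branch 2.1.1 (add \lnot U):
            × closes — contains both U and \lnot U.
          branch 2.1.2 (add \lnot U):
            × closes — contains both U and \lnot U.
      branch 2.2 (add \lnot \lnot P):
        \lnot \lnot P: drop double negation, giving P.
        × closes — contains both P and \lnot P.
8 branches closed, 3 open.
Each open branch fixes some atoms; the unmentioned ones are free. Counting distinct full assignments: branch {P=T, Q=F, R=F, S=F, U=T} (T) contributes 2 new; branch {P=T, Q=F, R=T, S=T, U=T} (T) contributes 2 new; branch {P=T, U=T} (Q, R, S, T) contributes 12 new. Total: 16.

16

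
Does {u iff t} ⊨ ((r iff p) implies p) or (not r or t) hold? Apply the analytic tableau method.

Yes

Initial set: {(u iff t); not (((r iff p) implies p) or (not r or t))}.
not (((r iff p) implies p) or (not r or t)): α-rule — add not ((r iff p) implies p), not (not r or t).
not ((r iff p) implies p): α-rule — add (r iff p), not p.
not (not r or t): α-rule — add not not r, not t.
(u iff t): β-rule — branch into u, t  //  not u, not t.
  branch 1 (add u, t):
    × closes — contains both t and not t.
  branch 2 (add not u, not t):
    (r iff p): β-rule — branch into r, p  //  not r, not p.
      branch 2.1 (add r, p):
        × closes — contains both p and not p.
      branch 2.2 (add not r, not p):
        × closes — contains both r and not r.
All 3 branches close.
Every branch closed, so the premises entail the conclusion.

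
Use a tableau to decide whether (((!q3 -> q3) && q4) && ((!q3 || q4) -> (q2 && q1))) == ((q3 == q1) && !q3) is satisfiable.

Satisfiable

Initial set: {((((!q3 -> q3) && q4) && ((!q3 || q4) -> (q2 && q1))) == ((q3 == q1) && !q3))}.
((((!q3 -> q3) && q4) && ((!q3 || q4) -> (q2 && q1))) == ((q3 == q1) && !q3)): β-rule — branch into (((!q3 -> q3) && q4) && ((!q3 || q4) -> (q2 && q1))), ((q3 == q1) && !q3)  //  !(((!q3 -> q3) && q4) && ((!q3 || q4) -> (q2 && q1))), !((q3 == q1) && !q3).
  branch 1 (add (((!q3 -> q3) && q4) && ((!q3 || q4) -> (q2 && q1))), ((q3 == q1) && !q3)):
    (((!q3 -> q3) && q4) && ((!q3 || q4) -> (q2 && q1))): α-rule — add ((!q3 -> q3) && q4), ((!q3 || q4) -> (q2 && q1)).
    ((q3 == q1) && !q3): α-rule — add (q3 == q1), !q3.
    ((!q3 -> q3) && q4): α-rule — add (!q3 -> q3), q4.
    ((!q3 || q4) -> (q2 && q1)): β-rule — branch into !(!q3 || q4)  //  (q2 && q1).
      branch 1.1 (add !(!q3 || q4)):
        !(!q3 || q4): α-rule — add !!q3, !q4.
        × closes — contains both q3 and !q3.
      branch 1.2 (add (q2 && q1)):
        (q2 && q1): α-rule — add q2, q1.
        (q3 == q1): β-rule — branch into q3, q1  //  !q3, !q1.
          branch 1.2.1 (add q3, q1):
            × closes — contains both q3 and !q3.
          branch 1.2.2 (add !q3, !q1):
            × closes — contains both q1 and !q1.
  branch 2 (add !(((!q3 -> q3) && q4) && ((!q3 || q4) -> (q2 && q1))), !((q3 == q1) && !q3)):
    !(((!q3 -> q3) && q4) && ((!q3 || q4) -> (q2 && q1))): β-rule — branch into !((!q3 -> q3) && q4)  //  !((!q3 || q4) -> (q2 && q1)).
      branch 2.1 (add !((!q3 -> q3) && q4)):
        !((q3 == q1) && !q3): β-rule — branch into !(q3 == q1)  //  !!q3.
          branch 2.1.1 (add !(q3 == q1)):
            !((!q3 -> q3) && q4): β-rule — branch into !(!q3 -> q3)  //  !q4.
              branch 2.1.1.1 (add !(!q3 -> q3)):
                !(!q3 -> q3): α-rule — add !q3, !q3.
                !(q3 == q1): β-rule — branch into q3, !q1  //  !q3, q1.
                  branch 2.1.1.1.1 (add q3, !q1):
                    × closes — contains both q3 and !q3.
                  branch 2.1.1.1.2 (add !q3, q1):
                    ○ open, literals {q1=T, q3=F}.
              branch 2.1.1.2 (add !q4):
                !(q3 == q1): β-rule — branch into q3, !q1  //  !q3, q1.
                  branch 2.1.1.2.1 (add q3, !q1):
                    ○ open, literals {q1=F, q3=T, q4=F}.
                  branch 2.1.1.2.2 (add !q3, q1):
                    ○ open, literals {q1=T, q3=F, q4=F}.
          branch 2.1.2 (add !!q3):
            !((!q3 -> q3) && q4): β-rule — branch into !(!q3 -> q3)  //  !q4.
              branch 2.1.2.1 (add !(!q3 -> q3)):
                !(!q3 -> q3): α-rule — add !q3, !q3.
                × closes — contains both q3 and !q3.
              branch 2.1.2.2 (add !q4):
                ○ open, literals {q3=T, q4=F}.
      branch 2.2 (add !((!q3 || q4) -> (q2 && q1))):
        !((!q3 || q4) -> (q2 && q1)): α-rule — add (!q3 || q4), !(q2 && q1).
        !((q3 == q1) && !q3): β-rule — branch into !(q3 == q1)  //  !!q3.
          branch 2.2.1 (add !(q3 == q1)):
            (!q3 || q4): β-rule — branch into !q3  //  q4.
              branch 2.2.1.1 (add !q3):
                !(q2 && q1): β-rule — branch into !q2  //  !q1.
                  branch 2.2.1.1.1 (add !q2):
                    !(q3 == q1): β-rule — branch into q3, !q1  //  !q3, q1.
                      branch 2.2.1.1.1.1 (add q3, !q1):
                        × closes — contains both q3 and !q3.
                      branch 2.2.1.1.1.2 (add !q3, q1):
                        ○ open, literals {q1=T, q2=F, q3=F}.
                  branch 2.2.1.1.2 (add !q1):
                    !(q3 == q1): β-rule — branch into q3, !q1  //  !q3, q1.
                      branch 2.2.1.1.2.1 (add q3, !q1):
                        × closes — contains both q3 and !q3.
                      branch 2.2.1.1.2.2 (add !q3, q1):
                        × closes — contains both q1 and !q1.
              branch 2.2.1.2 (add q4):
                !(q2 && q1): β-rule — branch into !q2  //  !q1.
                  branch 2.2.1.2.1 (add !q2):
                    !(q3 == q1): β-rule — branch into q3, !q1  //  !q3, q1.
                      branch 2.2.1.2.1.1 (add q3, !q1):
                        ○ open, literals {q1=F, q2=F, q3=T, q4=T}.
                      branch 2.2.1.2.1.2 (add !q3, q1):
                        ○ open, literals {q1=T, q2=F, q3=F, q4=T}.
                  branch 2.2.1.2.2 (add !q1):
                    !(q3 == q1): β-rule — branch into q3, !q1  //  !q3, q1.
                      branch 2.2.1.2.2.1 (add q3, !q1):
                        ○ open, literals {q1=F, q3=T, q4=T}.
                      branch 2.2.1.2.2.2 (add !q3, q1):
                        × closes — contains both q1 and !q1.
          branch 2.2.2 (add !!q3):
            (!q3 || q4): β-rule — branch into !q3  //  q4.
              branch 2.2.2.1 (add !q3):
                × closes — contains both q3 and !q3.
              branch 2.2.2.2 (add q4):
                !(q2 && q1): β-rule — branch into !q2  //  !q1.
                  branch 2.2.2.2.1 (add !q2):
                    ○ open, literals {q2=F, q3=T, q4=T}.
                  branch 2.2.2.2.2 (add !q1):
                    ○ open, literals {q1=F, q3=T, q4=T}.
10 branches closed, 10 open.
An open branch gives a satisfying assignment: q1=T, q3=F.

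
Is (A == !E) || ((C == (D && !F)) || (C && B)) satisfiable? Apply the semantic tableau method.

Satisfiable

Initial set: {((A == !E) || ((C == (D && !F)) || (C && B)))}.
((A == !E) || ((C == (D && !F)) || (C && B))): β-rule — branch into (A == !E)  //  ((C == (D && !F)) || (C && B)).
  branch 1 (add (A == !E)):
    (A == !E): β-rule — branch into A, !E  //  !A, !!E.
      branch 1.1 (add A, !E):
        ○ open, literals {A=T, E=F}.
      branch 1.2 (add !A, !!E):
        ○ open, literals {A=F, E=T}.
  branch 2 (add ((C == (D && !F)) || (C && B))):
    ((C == (D && !F)) || (C && B)): β-rule — branch into (C == (D && !F))  //  (C && B).
      branch 2.1 (add (C == (D && !F))):
        (C == (D && !F)): β-rule — branch into C, (D && !F)  //  !C, !(D && !F).
          branch 2.1.1 (add C, (D && !F)):
            (D && !F): α-rule — add D, !F.
            ○ open, literals {C=T, D=T, F=F}.
          branch 2.1.2 (add !C, !(D && !F)):
            !(D && !F): β-rule — branch into !D  //  !!F.
              branch 2.1.2.1 (add !D):
                ○ open, literals {C=F, D=F}.
              branch 2.1.2.2 (add !!F):
                ○ open, literals {C=F, F=T}.
      branch 2.2 (add (C && B)):
        (C && B): α-rule — add C, B.
        ○ open, literals {B=T, C=T}.
0 branches closed, 6 open.
An open branch gives a satisfying assignment: A=T, E=F.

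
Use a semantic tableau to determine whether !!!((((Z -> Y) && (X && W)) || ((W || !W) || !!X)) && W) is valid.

Assume the negation and expand:
Initial set: {!!!!((((Z -> Y) && (X && W)) || ((W || !W) || !!X)) && W)}.
!!!!((((Z -> Y) && (X && W)) || ((W || !W) || !!X)) && W): drop double negation, giving !!((((Z -> Y) && (X && W)) || ((W || !W) || !!X)) && W).
!!((((Z -> Y) && (X && W)) || ((W || !W) || !!X)) && W): α-rule — add (((Z -> Y) && (X && W)) || ((W || !W) || !!X)), W.
(((Z -> Y) && (X && W)) || ((W || !W) || !!X)): β-rule — branch into ((Z -> Y) && (X && W))  //  ((W || !W) || !!X).
  branch 1 (add ((Z -> Y) && (X && W))):
    ((Z -> Y) && (X && W)): α-rule — add (Z -> Y), (X && W).
    (X && W): α-rule — add X, W.
    (Z -> Y): β-rule — branch into !Z  //  Y.
      branch 1.1 (add !Z):
        ○ open, literals {W=1, X=1, Z=0}.
      branch 1.2 (add Y):
        ○ open, literals {W=1, X=1, Y=1}.
  branch 2 (add ((W || !W) || !!X)):
    ((W || !W) || !!X): β-rule — branch into (W || !W)  //  !!X.
      branch 2.1 (add (W || !W)):
        (W || !W): β-rule — branch into W  //  !W.
          branch 2.1.1 (add W):
            ○ open, literals {W=1}.
          branch 2.1.2 (add !W):
            × closes — contains both W and !W.
      branch 2.2 (add !!X):
        !!X: drop double negation, giving X.
        ○ open, literals {W=1, X=1}.
1 branch closed, 4 open.
An open branch gives a countermodel: W=1, X=1, Z=0 (unmentioned atoms arbitrary); under it the original formula is false.

Not valid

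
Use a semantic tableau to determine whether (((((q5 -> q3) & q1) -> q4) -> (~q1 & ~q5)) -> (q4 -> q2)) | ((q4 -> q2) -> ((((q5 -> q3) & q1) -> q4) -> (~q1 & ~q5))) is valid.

Valid

Assume the negation and expand:
Initial set: {~((((((q5 -> q3) & q1) -> q4) -> (~q1 & ~q5)) -> (q4 -> q2)) | ((q4 -> q2) -> ((((q5 -> q3) & q1) -> q4) -> (~q1 & ~q5))))}.
~((((((q5 -> q3) & q1) -> q4) -> (~q1 & ~q5)) -> (q4 -> q2)) | ((q4 -> q2) -> ((((q5 -> q3) & q1) -> q4) -> (~q1 & ~q5)))): α-rule — add ~(((((q5 -> q3) & q1) -> q4) -> (~q1 & ~q5)) -> (q4 -> q2)), ~((q4 -> q2) -> ((((q5 -> q3) & q1) -> q4) -> (~q1 & ~q5))).
~(((((q5 -> q3) & q1) -> q4) -> (~q1 & ~q5)) -> (q4 -> q2)): α-rule — add ((((q5 -> q3) & q1) -> q4) -> (~q1 & ~q5)), ~(q4 -> q2).
~((q4 -> q2) -> ((((q5 -> q3) & q1) -> q4) -> (~q1 & ~q5))): α-rule — add (q4 -> q2), ~((((q5 -> q3) & q1) -> q4) -> (~q1 & ~q5)).
~(q4 -> q2): α-rule — add q4, ~q2.
~((((q5 -> q3) & q1) -> q4) -> (~q1 & ~q5)): α-rule — add (((q5 -> q3) & q1) -> q4), ~(~q1 & ~q5).
((((q5 -> q3) & q1) -> q4) -> (~q1 & ~q5)): β-rule — branch into ~(((q5 -> q3) & q1) -> q4)  //  (~q1 & ~q5).
  branch 1 (add ~(((q5 -> q3) & q1) -> q4)):
    ~(((q5 -> q3) & q1) -> q4): α-rule — add ((q5 -> q3) & q1), ~q4.
    × closes — contains both q4 and ~q4.
  branch 2 (add (~q1 & ~q5)):
    (~q1 & ~q5): α-rule — add ~q1, ~q5.
    (q4 -> q2): β-rule — branch into ~q4  //  q2.
      branch 2.1 (add ~q4):
        × closes — contains both q4 and ~q4.
      branch 2.2 (add q2):
        × closes — contains both q2 and ~q2.
All 3 branches close.
Every branch closed, so the negation is unsatisfiable and the formula is valid.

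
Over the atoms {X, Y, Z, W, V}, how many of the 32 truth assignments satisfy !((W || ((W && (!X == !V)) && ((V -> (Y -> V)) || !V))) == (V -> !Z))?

Initial set: {!((W || ((W && (!X == !V)) && ((V -> (Y -> V)) || !V))) == (V -> !Z))}.
!((W || ((W && (!X == !V)) && ((V -> (Y -> V)) || !V))) == (V -> !Z)): β-rule — branch into (W || ((W && (!X == !V)) && ((V -> (Y -> V)) || !V))), !(V -> !Z)  //  !(W || ((W && (!X == !V)) && ((V -> (Y -> V)) || !V))), (V -> !Z).
  branch 1 (add (W || ((W && (!X == !V)) && ((V -> (Y -> V)) || !V))), !(V -> !Z)):
    !(V -> !Z): α-rule — add V, !!Z.
    (W || ((W && (!X == !V)) && ((V -> (Y -> V)) || !V))): β-rule — branch into W  //  ((W && (!X == !V)) && ((V -> (Y -> V)) || !V)).
      branch 1.1 (add W):
        ○ open, literals {V=T, W=T, Z=T}.
      branch 1.2 (add ((W && (!X == !V)) && ((V -> (Y -> V)) || !V))):
        ((W && (!X == !V)) && ((V -> (Y -> V)) || !V)): α-rule — add (W && (!X == !V)), ((V -> (Y -> V)) || !V).
        (W && (!X == !V)): α-rule — add W, (!X == !V).
        ((V -> (Y -> V)) || !V): β-rule — branch into (V -> (Y -> V))  //  !V.
          branch 1.2.1 (add (V -> (Y -> V))):
            (!X == !V): β-rule — branch into !X, !V  //  !!X, !!V.
              branch 1.2.1.1 (add !X, !V):
                × closes — contains both V and !V.
              branch 1.2.1.2 (add !!X, !!V):
                (V -> (Y -> V)): β-rule — branch into !V  //  (Y -> V).
                  branch 1.2.1.2.1 (add !V):
                    × closes — contains both V and !V.
                  branch 1.2.1.2.2 (add (Y -> V)):
                    (Y -> V): β-rule — branch into !Y  //  V.
                      branch 1.2.1.2.2.1 (add !Y):
                        ○ open, literals {V=T, W=T, X=T, Y=F, Z=T}.
                      branch 1.2.1.2.2.2 (add V):
                        ○ open, literals {V=T, W=T, X=T, Z=T}.
          branch 1.2.2 (add !V):
            × closes — contains both V and !V.
  branch 2 (add !(W || ((W && (!X == !V)) && ((V -> (Y -> V)) || !V))), (V -> !Z)):
    !(W || ((W && (!X == !V)) && ((V -> (Y -> V)) || !V))): α-rule — add !W, !((W && (!X == !V)) && ((V -> (Y -> V)) || !V)).
    (V -> !Z): β-rule — branch into !V  //  !Z.
      branch 2.1 (add !V):
        !((W && (!X == !V)) && ((V -> (Y -> V)) || !V)): β-rule — branch into !(W && (!X == !V))  //  !((V -> (Y -> V)) || !V).
          branch 2.1.1 (add !(W && (!X == !V))):
            !(W && (!X == !V)): β-rule — branch into !W  //  !(!X == !V).
              branch 2.1.1.1 (add !W):
                ○ open, literals {V=F, W=F}.
              branch 2.1.1.2 (add !(!X == !V)):
                !(!X == !V): β-rule — branch into !X, !!V  //  !!X, !V.
                  branch 2.1.1.2.1 (add !X, !!V):
                    × closes — contains both V and !V.
                  branch 2.1.1.2.2 (add !!X, !V):
                    ○ open, literals {V=F, W=F, X=T}.
          branch 2.1.2 (add !((V -> (Y -> V)) || !V)):
            !((V -> (Y -> V)) || !V): α-rule — add !(V -> (Y -> V)), !!V.
            × closes — contains both V and !V.
      branch 2.2 (add !Z):
        !((W && (!X == !V)) && ((V -> (Y -> V)) || !V)): β-rule — branch into !(W && (!X == !V))  //  !((V -> (Y -> V)) || !V).
          branch 2.2.1 (add !(W && (!X == !V))):
            !(W && (!X == !V)): β-rule — branch into !W  //  !(!X == !V).
              branch 2.2.1.1 (add !W):
                ○ open, literals {W=F, Z=F}.
              branch 2.2.1.2 (add !(!X == !V)):
                !(!X == !V): β-rule — branch into !X, !!V  //  !!X, !V.
                  branch 2.2.1.2.1 (add !X, !!V):
                    ○ open, literals {V=T, W=F, X=F, Z=F}.
                  branch 2.2.1.2.2 (add !!X, !V):
                    ○ open, literals {V=F, W=F, X=T, Z=F}.
          branch 2.2.2 (add !((V -> (Y -> V)) || !V)):
            !((V -> (Y -> V)) || !V): α-rule — add !(V -> (Y -> V)), !!V.
            !(V -> (Y -> V)): α-rule — add V, !(Y -> V).
            !(Y -> V): α-rule — add Y, !V.
            × closes — contains both V and !V.
6 branches closed, 8 open.
Each open branch fixes some atoms; the unmentioned ones are free. Counting distinct full assignments: branch {V=T, W=T, Z=T} (X, Y) contributes 4 new; branch {V=T, W=T, X=T, Y=F, Z=T} (none free) contributes 0 new; branch {V=T, W=T, X=T, Z=T} (Y) contributes 0 new; branch {V=F, W=F} (X, Y, Z) contributes 8 new; branch {V=F, W=F, X=T} (Y, Z) contributes 0 new; branch {W=F, Z=F} (X, Y, V) contributes 4 new; branch {V=T, W=F, X=F, Z=F} (Y) contributes 0 new; branch {V=F, W=F, X=T, Z=F} (Y) contributes 0 new. Total: 16.

16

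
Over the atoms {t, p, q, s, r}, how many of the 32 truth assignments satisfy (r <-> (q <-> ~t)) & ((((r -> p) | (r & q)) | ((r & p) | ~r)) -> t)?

Initial set: {((r <-> (q <-> ~t)) & ((((r -> p) | (r & q)) | ((r & p) | ~r)) -> t))}.
((r <-> (q <-> ~t)) & ((((r -> p) | (r & q)) | ((r & p) | ~r)) -> t)): α-rule — add (r <-> (q <-> ~t)), ((((r -> p) | (r & q)) | ((r & p) | ~r)) -> t).
(r <-> (q <-> ~t)): β-rule — branch into r, (q <-> ~t)  //  ~r, ~(q <-> ~t).
  branch 1 (add r, (q <-> ~t)):
    ((((r -> p) | (r & q)) | ((r & p) | ~r)) -> t): β-rule — branch into ~(((r -> p) | (r & q)) | ((r & p) | ~r))  //  t.
      branch 1.1 (add ~(((r -> p) | (r & q)) | ((r & p) | ~r))):
        ~(((r -> p) | (r & q)) | ((r & p) | ~r)): α-rule — add ~((r -> p) | (r & q)), ~((r & p) | ~r).
        ~((r -> p) | (r & q)): α-rule — add ~(r -> p), ~(r & q).
        ~((r & p) | ~r): α-rule — add ~(r & p), ~~r.
        ~(r -> p): α-rule — add r, ~p.
        (q <-> ~t): β-rule — branch into q, ~t  //  ~q, ~~t.
          branch 1.1.1 (add q, ~t):
            ~(r & q): β-rule — branch into ~r  //  ~q.
              branch 1.1.1.1 (add ~r):
                × closes — contains both r and ~r.
              branch 1.1.1.2 (add ~q):
                × closes — contains both q and ~q.
          branch 1.1.2 (add ~q, ~~t):
            ~(r & q): β-rule — branch into ~r  //  ~q.
              branch 1.1.2.1 (add ~r):
                × closes — contains both r and ~r.
              branch 1.1.2.2 (add ~q):
                ~(r & p): β-rule — branch into ~r  //  ~p.
                  branch 1.1.2.2.1 (add ~r):
                    × closes — contains both r and ~r.
                  branch 1.1.2.2.2 (add ~p):
                    ○ open, literals {p=0, q=0, r=1, t=1}.
      branch 1.2 (add t):
        (q <-> ~t): β-rule — branch into q, ~t  //  ~q, ~~t.
          branch 1.2.1 (add q, ~t):
            × closes — contains both t and ~t.
          branch 1.2.2 (add ~q, ~~t):
            ○ open, literals {q=0, r=1, t=1}.
  branch 2 (add ~r, ~(q <-> ~t)):
    ((((r -> p) | (r & q)) | ((r & p) | ~r)) -> t): β-rule — branch into ~(((r -> p) | (r & q)) | ((r & p) | ~r))  //  t.
      branch 2.1 (add ~(((r -> p) | (r & q)) | ((r & p) | ~r))):
        ~(((r -> p) | (r & q)) | ((r & p) | ~r)): α-rule — add ~((r -> p) | (r & q)), ~((r & p) | ~r).
        ~((r -> p) | (r & q)): α-rule — add ~(r -> p), ~(r & q).
        ~((r & p) | ~r): α-rule — add ~(r & p), ~~r.
        × closes — contains both r and ~r.
      branch 2.2 (add t):
        ~(q <-> ~t): β-rule — branch into q, ~~t  //  ~q, ~t.
          branch 2.2.1 (add q, ~~t):
            ○ open, literals {q=1, r=0, t=1}.
          branch 2.2.2 (add ~q, ~t):
            × closes — contains both t and ~t.
7 branches closed, 3 open.
Each open branch fixes some atoms; the unmentioned ones are free. Counting distinct full assignments: branch {p=0, q=0, r=1, t=1} (s) contributes 2 new; branch {q=0, r=1, t=1} (p, s) contributes 2 new; branch {q=1, r=0, t=1} (p, s) contributes 4 new. Total: 8.

8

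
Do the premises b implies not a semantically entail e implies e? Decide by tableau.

Yes

Initial set: {(b implies not a); not (e implies e)}.
not (e implies e): α-rule — add e, not e.
× closes — contains both e and not e.
All 1 branch closes.
Every branch closed, so the premises entail the conclusion.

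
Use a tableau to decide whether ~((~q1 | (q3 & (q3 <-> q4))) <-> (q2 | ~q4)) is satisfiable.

Satisfiable

Initial set: {~((~q1 | (q3 & (q3 <-> q4))) <-> (q2 | ~q4))}.
~((~q1 | (q3 & (q3 <-> q4))) <-> (q2 | ~q4)): β-rule — branch into (~q1 | (q3 & (q3 <-> q4))), ~(q2 | ~q4)  //  ~(~q1 | (q3 & (q3 <-> q4))), (q2 | ~q4).
  branch 1 (add (~q1 | (q3 & (q3 <-> q4))), ~(q2 | ~q4)):
    ~(q2 | ~q4): α-rule — add ~q2, ~~q4.
    (~q1 | (q3 & (q3 <-> q4))): β-rule — branch into ~q1  //  (q3 & (q3 <-> q4)).
      branch 1.1 (add ~q1):
        ○ open, literals {q1=F, q2=F, q4=T}.
      branch 1.2 (add (q3 & (q3 <-> q4))):
        (q3 & (q3 <-> q4)): α-rule — add q3, (q3 <-> q4).
        (q3 <-> q4): β-rule — branch into q3, q4  //  ~q3, ~q4.
          branch 1.2.1 (add q3, q4):
            ○ open, literals {q2=F, q3=T, q4=T}.
          branch 1.2.2 (add ~q3, ~q4):
            × closes — contains both q3 and ~q3.
  branch 2 (add ~(~q1 | (q3 & (q3 <-> q4))), (q2 | ~q4)):
    ~(~q1 | (q3 & (q3 <-> q4))): α-rule — add ~~q1, ~(q3 & (q3 <-> q4)).
    (q2 | ~q4): β-rule — branch into q2  //  ~q4.
      branch 2.1 (add q2):
        ~(q3 & (q3 <-> q4)): β-rule — branch into ~q3  //  ~(q3 <-> q4).
          branch 2.1.1 (add ~q3):
            ○ open, literals {q1=T, q2=T, q3=F}.
          branch 2.1.2 (add ~(q3 <-> q4)):
            ~(q3 <-> q4): β-rule — branch into q3, ~q4  //  ~q3, q4.
              branch 2.1.2.1 (add q3, ~q4):
                ○ open, literals {q1=T, q2=T, q3=T, q4=F}.
              branch 2.1.2.2 (add ~q3, q4):
                ○ open, literals {q1=T, q2=T, q3=F, q4=T}.
      branch 2.2 (add ~q4):
        ~(q3 & (q3 <-> q4)): β-rule — branch into ~q3  //  ~(q3 <-> q4).
          branch 2.2.1 (add ~q3):
            ○ open, literals {q1=T, q3=F, q4=F}.
          branch 2.2.2 (add ~(q3 <-> q4)):
            ~(q3 <-> q4): β-rule — branch into q3, ~q4  //  ~q3, q4.
              branch 2.2.2.1 (add q3, ~q4):
                ○ open, literals {q1=T, q3=T, q4=F}.
              branch 2.2.2.2 (add ~q3, q4):
                × closes — contains both q4 and ~q4.
2 branches closed, 7 open.
An open branch gives a satisfying assignment: q1=F, q2=F, q4=T.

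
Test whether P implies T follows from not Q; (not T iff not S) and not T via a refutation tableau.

Initial set: {T not Q; T ((not T iff not S) and not T); F (P implies T)}.
T ((not T iff not S) and not T): α-rule — add T (not T iff not S), T not T.
F (P implies T): α-rule — add T P, F T.
T (not T iff not S): β-rule — branch into T not T, T not S  //  F not T, F not S.
  branch 1 (add T not T, T not S):
    ○ open, literals {P=T, Q=F, S=F, T=F}.
  branch 2 (add F not T, F not S):
    × closes — contains both T and not T.
1 branch closed, 1 open.
An open branch gives a countermodel: P=T, Q=F, S=F, T=F (unmentioned atoms arbitrary); the premises hold there but the conclusion fails.

No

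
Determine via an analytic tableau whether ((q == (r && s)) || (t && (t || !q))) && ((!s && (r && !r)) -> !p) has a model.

Initial set: {(((q == (r && s)) || (t && (t || !q))) && ((!s && (r && !r)) -> !p))}.
(((q == (r && s)) || (t && (t || !q))) && ((!s && (r && !r)) -> !p)): α-rule — add ((q == (r && s)) || (t && (t || !q))), ((!s && (r && !r)) -> !p).
((q == (r && s)) || (t && (t || !q))): β-rule — branch into (q == (r && s))  //  (t && (t || !q)).
  branch 1 (add (q == (r && s))):
    ((!s && (r && !r)) -> !p): β-rule — branch into !(!s && (r && !r))  //  !p.
      branch 1.1 (add !(!s && (r && !r))):
        (q == (r && s)): β-rule — branch into q, (r && s)  //  !q, !(r && s).
          branch 1.1.1 (add q, (r && s)):
            (r && s): α-rule — add r, s.
            !(!s && (r && !r)): β-rule — branch into !!s  //  !(r && !r).
              branch 1.1.1.1 (add !!s):
                ○ open, literals {q=T, r=T, s=T}.
              branch 1.1.1.2 (add !(r && !r)):
                !(r && !r): β-rule — branch into !r  //  !!r.
                  branch 1.1.1.2.1 (add !r):
                    × closes — contains both r and !r.
                  branch 1.1.1.2.2 (add !!r):
                    ○ open, literals {q=T, r=T, s=T}.
          branch 1.1.2 (add !q, !(r && s)):
            !(!s && (r && !r)): β-rule — branch into !!s  //  !(r && !r).
              branch 1.1.2.1 (add !!s):
                !(r && s): β-rule — branch into !r  //  !s.
                  branch 1.1.2.1.1 (add !r):
                    ○ open, literals {q=F, r=F, s=T}.
                  branch 1.1.2.1.2 (add !s):
                    × closes — contains both s and !s.
              branch 1.1.2.2 (add !(r && !r)):
                !(r && s): β-rule — branch into !r  //  !s.
                  branch 1.1.2.2.1 (add !r):
                    !(r && !r): β-rule — branch into !r  //  !!r.
                      branch 1.1.2.2.1.1 (add !r):
                        ○ open, literals {q=F, r=F}.
                      branch 1.1.2.2.1.2 (add !!r):
                        × closes — contains both r and !r.
                  branch 1.1.2.2.2 (add !s):
                    !(r && !r): β-rule — branch into !r  //  !!r.
                      branch 1.1.2.2.2.1 (add !r):
                        ○ open, literals {q=F, r=F, s=F}.
                      branch 1.1.2.2.2.2 (add !!r):
                        ○ open, literals {q=F, r=T, s=F}.
      branch 1.2 (add !p):
        (q == (r && s)): β-rule — branch into q, (r && s)  //  !q, !(r && s).
          branch 1.2.1 (add q, (r && s)):
            (r && s): α-rule — add r, s.
            ○ open, literals {p=F, q=T, r=T, s=T}.
          branch 1.2.2 (add !q, !(r && s)):
            !(r && s): β-rule — branch into !r  //  !s.
              branch 1.2.2.1 (add !r):
                ○ open, literals {p=F, q=F, r=F}.
              branch 1.2.2.2 (add !s):
                ○ open, literals {p=F, q=F, s=F}.
  branch 2 (add (t && (t || !q))):
    (t && (t || !q)): α-rule — add t, (t || !q).
    ((!s && (r && !r)) -> !p): β-rule — branch into !(!s && (r && !r))  //  !p.
      branch 2.1 (add !(!s && (r && !r))):
        (t || !q): β-rule — branch into t  //  !q.
          branch 2.1.1 (add t):
            !(!s && (r && !r)): β-rule — branch into !!s  //  !(r && !r).
              branch 2.1.1.1 (add !!s):
                ○ open, literals {s=T, t=T}.
              branch 2.1.1.2 (add !(r && !r)):
                !(r && !r): β-rule — branch into !r  //  !!r.
                  branch 2.1.1.2.1 (add !r):
                    ○ open, literals {r=F, t=T}.
                  branch 2.1.1.2.2 (add !!r):
                    ○ open, literals {r=T, t=T}.
          branch 2.1.2 (add !q):
            !(!s && (r && !r)): β-rule — branch into !!s  //  !(r && !r).
              branch 2.1.2.1 (add !!s):
                ○ open, literals {q=F, s=T, t=T}.
              branch 2.1.2.2 (add !(r && !r)):
                !(r && !r): β-rule — branch into !r  //  !!r.
                  branch 2.1.2.2.1 (add !r):
                    ○ open, literals {q=F, r=F, t=T}.
                  branch 2.1.2.2.2 (add !!r):
                    ○ open, literals {q=F, r=T, t=T}.
      branch 2.2 (add !p):
        (t || !q): β-rule — branch into t  //  !q.
          branch 2.2.1 (add t):
            ○ open, literals {p=F, t=T}.
          branch 2.2.2 (add !q):
            ○ open, literals {p=F, q=F, t=T}.
3 branches closed, 17 open.
An open branch gives a satisfying assignment: q=T, r=T, s=T.

Satisfiable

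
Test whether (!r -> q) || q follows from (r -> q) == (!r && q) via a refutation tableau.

Yes

Initial set: {((r -> q) == (!r && q)); !((!r -> q) || q)}.
!((!r -> q) || q): α-rule — add !(!r -> q), !q.
!(!r -> q): α-rule — add !r, !q.
((r -> q) == (!r && q)): β-rule — branch into (r -> q), (!r && q)  //  !(r -> q), !(!r && q).
  branch 1 (add (r -> q), (!r && q)):
    (!r && q): α-rule — add !r, q.
    × closes — contains both q and !q.
  branch 2 (add !(r -> q), !(!r && q)):
    !(r -> q): α-rule — add r, !q.
    × closes — contains both r and !r.
All 2 branches close.
Every branch closed, so the premises entail the conclusion.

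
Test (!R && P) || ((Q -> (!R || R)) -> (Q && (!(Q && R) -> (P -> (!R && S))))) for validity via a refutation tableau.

Not valid

Assume the negation and expand:
Initial set: {F ((!R && P) || ((Q -> (!R || R)) -> (Q && (!(Q && R) -> (P -> (!R && S))))))}.
F ((!R && P) || ((Q -> (!R || R)) -> (Q && (!(Q && R) -> (P -> (!R && S)))))): α-rule — add F (!R && P), F ((Q -> (!R || R)) -> (Q && (!(Q && R) -> (P -> (!R && S))))).
F ((Q -> (!R || R)) -> (Q && (!(Q && R) -> (P -> (!R && S))))): α-rule — add T (Q -> (!R || R)), F (Q && (!(Q && R) -> (P -> (!R && S)))).
F (!R && P): β-rule — branch into F !R  //  F P.
  branch 1 (add F !R):
    T (Q -> (!R || R)): β-rule — branch into F Q  //  T (!R || R).
      branch 1.1 (add F Q):
        F (Q && (!(Q && R) -> (P -> (!R && S)))): β-rule — branch into F Q  //  F (!(Q && R) -> (P -> (!R && S))).
          branch 1.1.1 (add F Q):
            ○ open, literals {Q=0, R=1}.
          branch 1.1.2 (add F (!(Q && R) -> (P -> (!R && S)))):
            F (!(Q && R) -> (P -> (!R && S))): α-rule — add T !(Q && R), F (P -> (!R && S)).
            F (P -> (!R && S)): α-rule — add T P, F (!R && S).
            T !(Q && R): β-rule — branch into F Q  //  F R.
              branch 1.1.2.1 (add F Q):
                F (!R && S): β-rule — branch into F !R  //  F S.
                  branch 1.1.2.1.1 (add F !R):
                    ○ open, literals {P=1, Q=0, R=1}.
                  branch 1.1.2.1.2 (add F S):
                    ○ open, literals {P=1, Q=0, R=1, S=0}.
              branch 1.1.2.2 (add F R):
                × closes — contains both R and !R.
      branch 1.2 (add T (!R || R)):
        F (Q && (!(Q && R) -> (P -> (!R && S)))): β-rule — branch into F Q  //  F (!(Q && R) -> (P -> (!R && S))).
          branch 1.2.1 (add F Q):
            T (!R || R): β-rule — branch into T !R  //  T R.
              branch 1.2.1.1 (add T !R):
                × closes — contains both R and !R.
              branch 1.2.1.2 (add T R):
                ○ open, literals {Q=0, R=1}.
          branch 1.2.2 (add F (!(Q && R) -> (P -> (!R && S)))):
            F (!(Q && R) -> (P -> (!R && S))): α-rule — add T !(Q && R), F (P -> (!R && S)).
            F (P -> (!R && S)): α-rule — add T P, F (!R && S).
            T (!R || R): β-rule — branch into T !R  //  T R.
              branch 1.2.2.1 (add T !R):
                × closes — contains both R and !R.
              branch 1.2.2.2 (add T R):
                T !(Q && R): β-rule — branch into F Q  //  F R.
                  branch 1.2.2.2.1 (add F Q):
                    F (!R && S): β-rule — branch into F !R  //  F S.
                      branch 1.2.2.2.1.1 (add F !R):
                        ○ open, literals {P=1, Q=0, R=1}.
                      branch 1.2.2.2.1.2 (add F S):
                        ○ open, literals {P=1, Q=0, R=1, S=0}.
                  branch 1.2.2.2.2 (add F R):
                    × closes — contains both R and !R.
  branch 2 (add F P):
    T (Q -> (!R || R)): β-rule — branch into F Q  //  T (!R || R).
      branch 2.1 (add F Q):
        F (Q && (!(Q && R) -> (P -> (!R && S)))): β-rule — branch into F Q  //  F (!(Q && R) -> (P -> (!R && S))).
          branch 2.1.1 (add F Q):
            ○ open, literals {P=0, Q=0}.
          branch 2.1.2 (add F (!(Q && R) -> (P -> (!R && S)))):
            F (!(Q && R) -> (P -> (!R && S))): α-rule — add T !(Q && R), F (P -> (!R && S)).
            F (P -> (!R && S)): α-rule — add T P, F (!R && S).
            × closes — contains both P and !P.
      branch 2.2 (add T (!R || R)):
        F (Q && (!(Q && R) -> (P -> (!R && S)))): β-rule — branch into F Q  //  F (!(Q && R) -> (P -> (!R && S))).
          branch 2.2.1 (add F Q):
            T (!R || R): β-rule — branch into T !R  //  T R.
              branch 2.2.1.1 (add T !R):
                ○ open, literals {P=0, Q=0, R=0}.
              branch 2.2.1.2 (add T R):
                ○ open, literals {P=0, Q=0, R=1}.
          branch 2.2.2 (add F (!(Q && R) -> (P -> (!R && S)))):
            F (!(Q && R) -> (P -> (!R && S))): α-rule — add T !(Q && R), F (P -> (!R && S)).
            F (P -> (!R && S)): α-rule — add T P, F (!R && S).
            × closes — contains both P and !P.
6 branches closed, 9 open.
An open branch gives a countermodel: Q=0, R=1 (unmentioned atoms arbitrary); under it the original formula is false.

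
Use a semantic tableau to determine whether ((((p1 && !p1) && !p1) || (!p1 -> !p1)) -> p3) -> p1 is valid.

Assume the negation and expand:
Initial set: {!(((((p1 && !p1) && !p1) || (!p1 -> !p1)) -> p3) -> p1)}.
!(((((p1 && !p1) && !p1) || (!p1 -> !p1)) -> p3) -> p1): α-rule — add ((((p1 && !p1) && !p1) || (!p1 -> !p1)) -> p3), !p1.
((((p1 && !p1) && !p1) || (!p1 -> !p1)) -> p3): β-rule — branch into !(((p1 && !p1) && !p1) || (!p1 -> !p1))  //  p3.
  branch 1 (add !(((p1 && !p1) && !p1) || (!p1 -> !p1))):
    !(((p1 && !p1) && !p1) || (!p1 -> !p1)): α-rule — add !((p1 && !p1) && !p1), !(!p1 -> !p1).
    !(!p1 -> !p1): α-rule — add !p1, !!p1.
    × closes — contains both p1 and !p1.
  branch 2 (add p3):
    ○ open, literals {p1=0, p3=1}.
1 branch closed, 1 open.
An open branch gives a countermodel: p1=0, p3=1 (unmentioned atoms arbitrary); under it the original formula is false.

Not valid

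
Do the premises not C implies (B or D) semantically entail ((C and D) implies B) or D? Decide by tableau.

Initial set: {T (not C implies (B or D)); F (((C and D) implies B) or D)}.
F (((C and D) implies B) or D): α-rule — add F ((C and D) implies B), F D.
F ((C and D) implies B): α-rule — add T (C and D), F B.
T (C and D): α-rule — add T C, T D.
× closes — contains both D and not D.
All 1 branch closes.
Every branch closed, so the premises entail the conclusion.

Yes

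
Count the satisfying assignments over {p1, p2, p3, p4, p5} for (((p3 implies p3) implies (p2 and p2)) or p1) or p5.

28

Initial set: {T ((((p3 implies p3) implies (p2 and p2)) or p1) or p5)}.
T ((((p3 implies p3) implies (p2 and p2)) or p1) or p5): β-rule — branch into T (((p3 implies p3) implies (p2 and p2)) or p1)  //  T p5.
  branch 1 (add T (((p3 implies p3) implies (p2 and p2)) or p1)):
    T (((p3 implies p3) implies (p2 and p2)) or p1): β-rule — branch into T ((p3 implies p3) implies (p2 and p2))  //  T p1.
      branch 1.1 (add T ((p3 implies p3) implies (p2 and p2))):
        T ((p3 implies p3) implies (p2 and p2)): β-rule — branch into F (p3 implies p3)  //  T (p2 and p2).
          branch 1.1.1 (add F (p3 implies p3)):
            F (p3 implies p3): α-rule — add T p3, F p3.
            × closes — contains both p3 and not p3.
          branch 1.1.2 (add T (p2 and p2)):
            T (p2 and p2): α-rule — add T p2, T p2.
            ○ open, literals {p2=1}.
      branch 1.2 (add T p1):
        ○ open, literals {p1=1}.
  branch 2 (add T p5):
    ○ open, literals {p5=1}.
1 branch closed, 3 open.
Each open branch fixes some atoms; the unmentioned ones are free. Counting distinct full assignments: branch {p2=1} (p1, p3, p4, p5) contributes 16 new; branch {p1=1} (p2, p3, p4, p5) contributes 8 new; branch {p5=1} (p1, p2, p3, p4) contributes 4 new. Total: 28.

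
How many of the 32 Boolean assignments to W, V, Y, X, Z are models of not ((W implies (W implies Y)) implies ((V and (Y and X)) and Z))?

22

Initial set: {not ((W implies (W implies Y)) implies ((V and (Y and X)) and Z))}.
not ((W implies (W implies Y)) implies ((V and (Y and X)) and Z)): α-rule — add (W implies (W implies Y)), not ((V and (Y and X)) and Z).
(W implies (W implies Y)): β-rule — branch into not W  //  (W implies Y).
  branch 1 (add not W):
    not ((V and (Y and X)) and Z): β-rule — branch into not (V and (Y and X))  //  not Z.
      branch 1.1 (add not (V and (Y and X))):
        not (V and (Y and X)): β-rule — branch into not V  //  not (Y and X).
          branch 1.1.1 (add not V):
            ○ open, literals {V=false, W=false}.
          branch 1.1.2 (add not (Y and X)):
            not (Y and X): β-rule — branch into not Y  //  not X.
              branch 1.1.2.1 (add not Y):
                ○ open, literals {W=false, Y=false}.
              branch 1.1.2.2 (add not X):
                ○ open, literals {W=false, X=false}.
      branch 1.2 (add not Z):
        ○ open, literals {W=false, Z=false}.
  branch 2 (add (W implies Y)):
    not ((V and (Y and X)) and Z): β-rule — branch into not (V and (Y and X))  //  not Z.
      branch 2.1 (add not (V and (Y and X))):
        (W implies Y): β-rule — branch into not W  //  Y.
          branch 2.1.1 (add not W):
            not (V and (Y and X)): β-rule — branch into not V  //  not (Y and X).
              branch 2.1.1.1 (add not V):
                ○ open, literals {V=false, W=false}.
              branch 2.1.1.2 (add not (Y and X)):
                not (Y and X): β-rule — branch into not Y  //  not X.
                  branch 2.1.1.2.1 (add not Y):
                    ○ open, literals {W=false, Y=false}.
                  branch 2.1.1.2.2 (add not X):
                    ○ open, literals {W=false, X=false}.
          branch 2.1.2 (add Y):
            not (V and (Y and X)): β-rule — branch into not V  //  not (Y and X).
              branch 2.1.2.1 (add not V):
                ○ open, literals {V=false, Y=true}.
              branch 2.1.2.2 (add not (Y and X)):
                not (Y and X): β-rule — branch into not Y  //  not X.
                  branch 2.1.2.2.1 (add not Y):
                    × closes — contains both Y and not Y.
                  branch 2.1.2.2.2 (add not X):
                    ○ open, literals {X=false, Y=true}.
      branch 2.2 (add not Z):
        (W implies Y): β-rule — branch into not W  //  Y.
          branch 2.2.1 (add not W):
            ○ open, literals {W=false, Z=false}.
          branch 2.2.2 (add Y):
            ○ open, literals {Y=true, Z=false}.
1 branch closed, 11 open.
Each open branch fixes some atoms; the unmentioned ones are free. Counting distinct full assignments: branch {V=false, W=false} (Y, X, Z) contributes 8 new; branch {W=false, Y=false} (V, X, Z) contributes 4 new; branch {W=false, X=false} (V, Y, Z) contributes 2 new; branch {W=false, Z=false} (V, Y, X) contributes 1 new; branch {V=false, W=false} (Y, X, Z) contributes 0 new; branch {W=false, Y=false} (V, X, Z) contributes 0 new; branch {W=false, X=false} (V, Y, Z) contributes 0 new; branch {V=false, Y=true} (W, X, Z) contributes 4 new; branch {X=false, Y=true} (W, V, Z) contributes 2 new; branch {W=false, Z=false} (V, Y, X) contributes 0 new; branch {Y=true, Z=false} (W, V, X) contributes 1 new. Total: 22.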